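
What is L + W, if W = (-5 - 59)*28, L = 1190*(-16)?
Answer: -20832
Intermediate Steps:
L = -19040
W = -1792 (W = -64*28 = -1792)
L + W = -19040 - 1792 = -20832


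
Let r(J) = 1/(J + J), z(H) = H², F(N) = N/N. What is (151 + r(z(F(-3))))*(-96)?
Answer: -14544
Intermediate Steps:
F(N) = 1
r(J) = 1/(2*J)
(151 + r(z(F(-3))))*(-96) = (151 + 1/(2*(1²)))*(-96) = (151 + (½)/1)*(-96) = (151 + (½)*1)*(-96) = (151 + ½)*(-96) = (303/2)*(-96) = -14544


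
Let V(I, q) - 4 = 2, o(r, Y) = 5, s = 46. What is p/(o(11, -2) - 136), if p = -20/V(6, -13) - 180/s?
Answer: 500/9039 ≈ 0.055316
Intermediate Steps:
V(I, q) = 6 (V(I, q) = 4 + 2 = 6)
p = -500/69 (p = -20/6 - 180/46 = -20*⅙ - 180*1/46 = -10/3 - 90/23 = -500/69 ≈ -7.2464)
p/(o(11, -2) - 136) = -500/(69*(5 - 136)) = -500/69/(-131) = -500/69*(-1/131) = 500/9039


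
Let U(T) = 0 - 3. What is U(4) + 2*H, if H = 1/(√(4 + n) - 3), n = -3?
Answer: -4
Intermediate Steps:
H = -½ (H = 1/(√(4 - 3) - 3) = 1/(√1 - 3) = 1/(1 - 3) = 1/(-2) = -½ ≈ -0.50000)
U(T) = -3
U(4) + 2*H = -3 + 2*(-½) = -3 - 1 = -4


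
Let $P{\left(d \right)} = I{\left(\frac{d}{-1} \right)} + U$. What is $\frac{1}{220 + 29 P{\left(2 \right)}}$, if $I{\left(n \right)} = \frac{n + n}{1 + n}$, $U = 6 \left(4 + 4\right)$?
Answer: $\frac{1}{1728} \approx 0.0005787$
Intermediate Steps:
$U = 48$ ($U = 6 \cdot 8 = 48$)
$I{\left(n \right)} = \frac{2 n}{1 + n}$
$P{\left(d \right)} = 48 - \frac{2 d}{1 - d}$ ($P{\left(d \right)} = \frac{2 \frac{d}{-1}}{1 + \frac{d}{-1}} + 48 = \frac{2 d \left(-1\right)}{1 + d \left(-1\right)} + 48 = \frac{2 \left(- d\right)}{1 - d} + 48 = - \frac{2 d}{1 - d} + 48 = 48 - \frac{2 d}{1 - d}$)
$\frac{1}{220 + 29 P{\left(2 \right)}} = \frac{1}{220 + 29 \frac{2 \left(-24 + 25 \cdot 2\right)}{-1 + 2}} = \frac{1}{220 + 29 \frac{2 \left(-24 + 50\right)}{1}} = \frac{1}{220 + 29 \cdot 2 \cdot 1 \cdot 26} = \frac{1}{220 + 29 \cdot 52} = \frac{1}{220 + 1508} = \frac{1}{1728}$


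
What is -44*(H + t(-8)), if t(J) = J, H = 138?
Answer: -5720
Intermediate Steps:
-44*(H + t(-8)) = -44*(138 - 8) = -44*130 = -5720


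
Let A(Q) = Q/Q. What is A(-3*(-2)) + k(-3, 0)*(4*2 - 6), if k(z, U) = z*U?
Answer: 1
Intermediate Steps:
A(Q) = 1
k(z, U) = U*z
A(-3*(-2)) + k(-3, 0)*(4*2 - 6) = 1 + (0*(-3))*(4*2 - 6) = 1 + 0*(8 - 6) = 1 + 0*2 = 1 + 0 = 1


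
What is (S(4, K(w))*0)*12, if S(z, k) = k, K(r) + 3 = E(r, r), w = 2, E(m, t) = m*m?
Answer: 0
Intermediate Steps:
E(m, t) = m**2
K(r) = -3 + r**2
(S(4, K(w))*0)*12 = ((-3 + 2**2)*0)*12 = ((-3 + 4)*0)*12 = (1*0)*12 = 0*12 = 0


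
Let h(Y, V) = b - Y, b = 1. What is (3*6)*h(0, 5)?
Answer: 18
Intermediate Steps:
h(Y, V) = 1 - Y
(3*6)*h(0, 5) = (3*6)*(1 - 1*0) = 18*(1 + 0) = 18*1 = 18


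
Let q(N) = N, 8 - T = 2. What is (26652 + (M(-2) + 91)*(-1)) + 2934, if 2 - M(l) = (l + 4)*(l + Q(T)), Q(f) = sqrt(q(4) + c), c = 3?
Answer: 29489 + 2*sqrt(7) ≈ 29494.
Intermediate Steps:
T = 6 (T = 8 - 1*2 = 8 - 2 = 6)
Q(f) = sqrt(7) (Q(f) = sqrt(4 + 3) = sqrt(7))
M(l) = 2 - (4 + l)*(l + sqrt(7)) (M(l) = 2 - (l + 4)*(l + sqrt(7)) = 2 - (4 + l)*(l + sqrt(7)))
(26652 + (M(-2) + 91)*(-1)) + 2934 = (26652 + ((2 - 1*(-2)**2 - 4*(-2) - 4*sqrt(7) - 1*(-2)*sqrt(7)) + 91)*(-1)) + 2934 = (26652 + ((2 - 1*4 + 8 - 4*sqrt(7) + 2*sqrt(7)) + 91)*(-1)) + 2934 = (26652 + ((2 - 4 + 8 - 4*sqrt(7) + 2*sqrt(7)) + 91)*(-1)) + 2934 = (26652 + ((6 - 2*sqrt(7)) + 91)*(-1)) + 2934 = (26652 + (97 - 2*sqrt(7))*(-1)) + 2934 = (26652 + (-97 + 2*sqrt(7))) + 2934 = (26555 + 2*sqrt(7)) + 2934 = 29489 + 2*sqrt(7)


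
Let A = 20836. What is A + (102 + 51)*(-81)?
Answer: 8443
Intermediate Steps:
A + (102 + 51)*(-81) = 20836 + (102 + 51)*(-81) = 20836 + 153*(-81) = 20836 - 12393 = 8443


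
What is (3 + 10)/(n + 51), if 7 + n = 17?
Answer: 13/61 ≈ 0.21311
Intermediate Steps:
n = 10 (n = -7 + 17 = 10)
(3 + 10)/(n + 51) = (3 + 10)/(10 + 51) = 13/61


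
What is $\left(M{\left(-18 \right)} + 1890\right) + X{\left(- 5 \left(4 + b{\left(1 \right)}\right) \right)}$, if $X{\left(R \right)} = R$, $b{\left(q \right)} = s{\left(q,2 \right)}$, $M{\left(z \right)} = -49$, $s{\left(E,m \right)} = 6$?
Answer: $1791$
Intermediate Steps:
$b{\left(q \right)} = 6$
$\left(M{\left(-18 \right)} + 1890\right) + X{\left(- 5 \left(4 + b{\left(1 \right)}\right) \right)} = \left(-49 + 1890\right) - 5 \left(4 + 6\right) = 1841 - 50 = 1791$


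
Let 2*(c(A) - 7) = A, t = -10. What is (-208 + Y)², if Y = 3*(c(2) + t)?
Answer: 45796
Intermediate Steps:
c(A) = 7 + A/2
Y = -6 (Y = 3*((7 + (½)*2) - 10) = 3*((7 + 1) - 10) = 3*(8 - 10) = 3*(-2) = -6)
(-208 + Y)² = (-208 - 6)² = (-214)² = 45796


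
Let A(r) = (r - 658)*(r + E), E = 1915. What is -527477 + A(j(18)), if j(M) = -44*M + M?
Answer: -2161389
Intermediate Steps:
j(M) = -43*M
A(r) = (-658 + r)*(1915 + r) (A(r) = (r - 658)*(r + 1915) = (-658 + r)*(1915 + r))
-527477 + A(j(18)) = -527477 + (-1260070 + (-43*18)**2 + 1257*(-43*18)) = -527477 + (-1260070 + (-774)**2 + 1257*(-774)) = -527477 + (-1260070 + 599076 - 972918) = -527477 - 1633912 = -2161389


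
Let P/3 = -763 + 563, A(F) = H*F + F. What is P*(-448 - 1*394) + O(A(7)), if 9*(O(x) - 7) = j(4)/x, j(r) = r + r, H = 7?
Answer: 31828042/63 ≈ 5.0521e+5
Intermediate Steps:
j(r) = 2*r
A(F) = 8*F (A(F) = 7*F + F = 8*F)
O(x) = 7 + 8/(9*x) (O(x) = 7 + ((2*4)/x)/9 = 7 + (8/x)/9 = 7 + 8/(9*x))
P = -600 (P = 3*(-763 + 563) = 3*(-200) = -600)
P*(-448 - 1*394) + O(A(7)) = -600*(-448 - 1*394) + (7 + 8/(9*((8*7)))) = -600*(-448 - 394) + (7 + (8/9)/56) = -600*(-842) + (7 + (8/9)*(1/56)) = 505200 + (7 + 1/63) = 505200 + 442/63 = 31828042/63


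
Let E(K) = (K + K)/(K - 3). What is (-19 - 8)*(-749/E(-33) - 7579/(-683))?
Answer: 80622891/7513 ≈ 10731.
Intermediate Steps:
E(K) = 2*K/(-3 + K) (E(K) = (2*K)/(-3 + K) = 2*K/(-3 + K))
(-19 - 8)*(-749/E(-33) - 7579/(-683)) = (-19 - 8)*(-749/(2*(-33)/(-3 - 33)) - 7579/(-683)) = -27*(-749/(2*(-33)/(-36)) - 7579*(-1/683)) = -27*(-749/(2*(-33)*(-1/36)) + 7579/683) = -27*(-749/11/6 + 7579/683) = -27*(-749*6/11 + 7579/683) = -27*(-4494/11 + 7579/683) = -27*(-2986033/7513) = 80622891/7513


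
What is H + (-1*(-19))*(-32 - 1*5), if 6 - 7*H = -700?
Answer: -4215/7 ≈ -602.14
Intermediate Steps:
H = 706/7 (H = 6/7 - ⅐*(-700) = 6/7 + 100 = 706/7 ≈ 100.86)
H + (-1*(-19))*(-32 - 1*5) = 706/7 + (-1*(-19))*(-32 - 1*5) = 706/7 + 19*(-32 - 5) = 706/7 + 19*(-37) = 706/7 - 703 = -4215/7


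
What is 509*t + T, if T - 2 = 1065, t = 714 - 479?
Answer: 120682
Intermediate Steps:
t = 235
T = 1067 (T = 2 + 1065 = 1067)
509*t + T = 509*235 + 1067 = 119615 + 1067 = 120682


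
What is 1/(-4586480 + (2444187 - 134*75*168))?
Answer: -1/3830693 ≈ -2.6105e-7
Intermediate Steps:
1/(-4586480 + (2444187 - 134*75*168)) = 1/(-4586480 + (2444187 - 10050*168)) = 1/(-4586480 + (2444187 - 1688400)) = 1/(-4586480 + 755787) = 1/(-3830693) = -1/3830693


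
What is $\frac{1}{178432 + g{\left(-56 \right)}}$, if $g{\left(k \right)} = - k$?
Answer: $\frac{1}{178488} \approx 5.6026 \cdot 10^{-6}$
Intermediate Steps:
$\frac{1}{178432 + g{\left(-56 \right)}} = \frac{1}{178432 - -56} = \frac{1}{178432 + 56} = \frac{1}{178488}$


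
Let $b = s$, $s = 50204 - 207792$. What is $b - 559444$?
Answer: $-717032$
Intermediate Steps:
$s = -157588$
$b = -157588$
$b - 559444 = -157588 - 559444 = -717032$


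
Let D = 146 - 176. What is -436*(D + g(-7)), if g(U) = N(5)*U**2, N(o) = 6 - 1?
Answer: -93740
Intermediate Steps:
N(o) = 5
D = -30
g(U) = 5*U**2
-436*(D + g(-7)) = -436*(-30 + 5*(-7)**2) = -436*(-30 + 5*49) = -436*(-30 + 245) = -436*215 = -93740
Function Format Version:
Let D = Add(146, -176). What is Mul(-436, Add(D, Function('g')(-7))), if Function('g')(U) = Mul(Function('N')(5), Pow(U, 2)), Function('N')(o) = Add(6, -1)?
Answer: -93740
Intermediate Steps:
Function('N')(o) = 5
D = -30
Function('g')(U) = Mul(5, Pow(U, 2))
Mul(-436, Add(D, Function('g')(-7))) = Mul(-436, Add(-30, Mul(5, Pow(-7, 2)))) = Mul(-436, Add(-30, Mul(5, 49))) = Mul(-436, Add(-30, 245)) = Mul(-436, 215) = -93740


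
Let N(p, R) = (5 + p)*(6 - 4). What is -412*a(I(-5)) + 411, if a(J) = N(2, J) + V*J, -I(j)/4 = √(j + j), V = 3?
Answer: -5357 + 4944*I*√10 ≈ -5357.0 + 15634.0*I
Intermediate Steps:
I(j) = -4*√2*√j (I(j) = -4*√(j + j) = -4*√2*√j)
N(p, R) = 10 + 2*p (N(p, R) = (5 + p)*2 = 10 + 2*p)
a(J) = 14 + 3*J (a(J) = (10 + 2*2) + 3*J = (10 + 4) + 3*J = 14 + 3*J)
-412*a(I(-5)) + 411 = -412*(14 + 3*(-4*√2*√(-5))) + 411 = -412*(14 + 3*(-4*√2*I*√5)) + 411 = -412*(14 + 3*(-4*I*√10)) + 411 = -412*(14 - 12*I*√10) + 411 = (-5768 + 4944*I*√10) + 411 = -5357 + 4944*I*√10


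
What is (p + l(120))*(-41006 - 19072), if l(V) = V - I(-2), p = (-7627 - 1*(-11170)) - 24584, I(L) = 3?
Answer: 1257072072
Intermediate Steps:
p = -21041 (p = (-7627 + 11170) - 24584 = 3543 - 24584 = -21041)
l(V) = -3 + V (l(V) = V - 1*3 = V - 3 = -3 + V)
(p + l(120))*(-41006 - 19072) = (-21041 + (-3 + 120))*(-41006 - 19072) = (-21041 + 117)*(-60078) = -20924*(-60078) = 1257072072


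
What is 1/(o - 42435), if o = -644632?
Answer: -1/687067 ≈ -1.4555e-6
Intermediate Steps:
1/(o - 42435) = 1/(-644632 - 42435) = 1/(-687067) = -1/687067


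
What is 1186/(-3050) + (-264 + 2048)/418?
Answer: 1236363/318725 ≈ 3.8791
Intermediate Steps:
1186/(-3050) + (-264 + 2048)/418 = 1186*(-1/3050) + 1784*(1/418) = -593/1525 + 892/209 = 1236363/318725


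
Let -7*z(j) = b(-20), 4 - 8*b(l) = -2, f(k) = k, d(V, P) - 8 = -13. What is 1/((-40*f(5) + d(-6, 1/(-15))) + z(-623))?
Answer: -28/5743 ≈ -0.0048755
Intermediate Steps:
d(V, P) = -5 (d(V, P) = 8 - 13 = -5)
b(l) = 3/4 (b(l) = 1/2 - 1/8*(-2) = 1/2 + 1/4 = 3/4)
z(j) = -3/28 (z(j) = -1/7*3/4 = -3/28)
1/((-40*f(5) + d(-6, 1/(-15))) + z(-623)) = 1/((-40*5 - 5) - 3/28) = 1/((-200 - 5) - 3/28) = 1/(-205 - 3/28) = 1/(-5743/28) = -28/5743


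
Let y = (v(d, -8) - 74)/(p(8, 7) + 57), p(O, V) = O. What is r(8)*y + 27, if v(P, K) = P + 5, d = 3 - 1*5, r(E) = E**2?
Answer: -2789/65 ≈ -42.908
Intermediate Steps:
d = -2 (d = 3 - 5 = -2)
v(P, K) = 5 + P
y = -71/65 (y = ((5 - 2) - 74)/(8 + 57) = (3 - 74)/65 = -71*1/65 = -71/65 ≈ -1.0923)
r(8)*y + 27 = 8**2*(-71/65) + 27 = 64*(-71/65) + 27 = -4544/65 + 27 = -2789/65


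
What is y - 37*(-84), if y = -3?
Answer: 3105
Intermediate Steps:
y - 37*(-84) = -3 - 37*(-84) = -3 + 3108 = 3105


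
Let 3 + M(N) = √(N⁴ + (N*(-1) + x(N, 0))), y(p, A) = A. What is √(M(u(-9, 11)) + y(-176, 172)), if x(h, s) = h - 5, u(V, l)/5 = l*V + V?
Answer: √(169 + √85030559995) ≈ 540.16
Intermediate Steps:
u(V, l) = 5*V + 5*V*l (u(V, l) = 5*(l*V + V) = 5*(V*l + V) = 5*(V + V*l) = 5*V + 5*V*l)
x(h, s) = -5 + h
M(N) = -3 + √(-5 + N⁴) (M(N) = -3 + √(N⁴ + (N*(-1) + (-5 + N))) = -3 + √(N⁴ + (-N + (-5 + N))) = -3 + √(N⁴ - 5) = -3 + √(-5 + N⁴))
√(M(u(-9, 11)) + y(-176, 172)) = √((-3 + √(-5 + (5*(-9)*(1 + 11))⁴)) + 172) = √((-3 + √(-5 + (5*(-9)*12)⁴)) + 172) = √((-3 + √(-5 + (-540)⁴)) + 172) = √((-3 + √(-5 + 85030560000)) + 172) = √((-3 + √85030559995) + 172) = √(169 + √85030559995)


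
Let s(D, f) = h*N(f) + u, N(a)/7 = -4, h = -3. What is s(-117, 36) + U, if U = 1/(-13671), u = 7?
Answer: 1244060/13671 ≈ 91.000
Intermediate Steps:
N(a) = -28 (N(a) = 7*(-4) = -28)
U = -1/13671 ≈ -7.3148e-5
s(D, f) = 91 (s(D, f) = -3*(-28) + 7 = 84 + 7 = 91)
s(-117, 36) + U = 91 - 1/13671 = 1244060/13671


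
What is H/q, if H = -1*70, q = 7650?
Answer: -7/765 ≈ -0.0091503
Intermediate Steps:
H = -70
H/q = -70/7650 = -70*1/7650 = -7/765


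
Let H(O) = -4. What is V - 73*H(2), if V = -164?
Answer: 128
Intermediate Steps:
V - 73*H(2) = -164 - 73*(-4) = -164 + 292 = 128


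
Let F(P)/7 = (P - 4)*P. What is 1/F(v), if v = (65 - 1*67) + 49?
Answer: 1/14147 ≈ 7.0686e-5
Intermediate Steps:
v = 47 (v = (65 - 67) + 49 = -2 + 49 = 47)
F(P) = 7*P*(-4 + P) (F(P) = 7*((P - 4)*P) = 7*((-4 + P)*P) = 7*(P*(-4 + P)) = 7*P*(-4 + P))
1/F(v) = 1/(7*47*(-4 + 47)) = 1/(7*47*43) = 1/14147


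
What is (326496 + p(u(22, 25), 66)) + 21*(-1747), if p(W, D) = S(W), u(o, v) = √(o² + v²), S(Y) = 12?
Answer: 289821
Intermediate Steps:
p(W, D) = 12
(326496 + p(u(22, 25), 66)) + 21*(-1747) = (326496 + 12) + 21*(-1747) = 326508 - 36687 = 289821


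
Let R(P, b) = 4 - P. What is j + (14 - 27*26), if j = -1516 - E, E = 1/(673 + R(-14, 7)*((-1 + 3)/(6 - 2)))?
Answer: -1503129/682 ≈ -2204.0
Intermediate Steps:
E = 1/682 (E = 1/(673 + (4 - 1*(-14))*((-1 + 3)/(6 - 2))) = 1/(673 + (4 + 14)*(2/4)) = 1/(673 + 18*(2*(1/4))) = 1/(673 + 18*(1/2)) = 1/(673 + 9) = 1/682 ≈ 0.0014663)
j = -1033913/682 (j = -1516 - 1*1/682 = -1516 - 1/682 = -1033913/682 ≈ -1516.0)
j + (14 - 27*26) = -1033913/682 + (14 - 27*26) = -1033913/682 + (14 - 702) = -1033913/682 - 688 = -1503129/682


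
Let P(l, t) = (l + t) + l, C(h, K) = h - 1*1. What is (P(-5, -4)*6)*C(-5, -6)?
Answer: 504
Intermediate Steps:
C(h, K) = -1 + h (C(h, K) = h - 1 = -1 + h)
P(l, t) = t + 2*l
(P(-5, -4)*6)*C(-5, -6) = ((-4 + 2*(-5))*6)*(-1 - 5) = ((-4 - 10)*6)*(-6) = -14*6*(-6) = -84*(-6) = 504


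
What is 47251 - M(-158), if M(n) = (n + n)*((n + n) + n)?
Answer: -102533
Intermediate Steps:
M(n) = 6*n² (M(n) = (2*n)*(2*n + n) = (2*n)*(3*n) = 6*n²)
47251 - M(-158) = 47251 - 6*(-158)² = 47251 - 6*24964 = 47251 - 1*149784 = 47251 - 149784 = -102533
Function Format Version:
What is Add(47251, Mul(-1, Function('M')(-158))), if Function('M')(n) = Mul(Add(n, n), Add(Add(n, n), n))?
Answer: -102533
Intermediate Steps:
Function('M')(n) = Mul(6, Pow(n, 2)) (Function('M')(n) = Mul(Mul(2, n), Add(Mul(2, n), n)) = Mul(Mul(2, n), Mul(3, n)) = Mul(6, Pow(n, 2)))
Add(47251, Mul(-1, Function('M')(-158))) = Add(47251, Mul(-1, Mul(6, Pow(-158, 2)))) = Add(47251, Mul(-1, Mul(6, 24964))) = Add(47251, Mul(-1, 149784)) = Add(47251, -149784) = -102533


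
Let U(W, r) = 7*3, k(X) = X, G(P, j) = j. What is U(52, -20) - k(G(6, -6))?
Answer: 27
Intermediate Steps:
U(W, r) = 21
U(52, -20) - k(G(6, -6)) = 21 - 1*(-6) = 21 + 6 = 27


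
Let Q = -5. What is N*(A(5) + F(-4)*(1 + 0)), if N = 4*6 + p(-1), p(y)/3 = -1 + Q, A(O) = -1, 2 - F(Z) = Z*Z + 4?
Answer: -114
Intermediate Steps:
F(Z) = -2 - Z² (F(Z) = 2 - (Z*Z + 4) = 2 - (Z² + 4) = 2 - (4 + Z²) = 2 + (-4 - Z²) = -2 - Z²)
p(y) = -18 (p(y) = 3*(-1 - 5) = 3*(-6) = -18)
N = 6 (N = 4*6 - 18 = 24 - 18 = 6)
N*(A(5) + F(-4)*(1 + 0)) = 6*(-1 + (-2 - 1*(-4)²)*(1 + 0)) = 6*(-1 + (-2 - 1*16)*1) = 6*(-1 + (-2 - 16)*1) = 6*(-1 - 18*1) = 6*(-1 - 18) = 6*(-19) = -114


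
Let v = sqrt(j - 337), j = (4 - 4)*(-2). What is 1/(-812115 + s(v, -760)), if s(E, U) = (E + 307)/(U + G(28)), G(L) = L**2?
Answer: -233885436/189938879072773 - 12*I*sqrt(337)/189938879072773 ≈ -1.2314e-6 - 1.1598e-12*I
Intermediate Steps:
j = 0 (j = 0*(-2) = 0)
v = I*sqrt(337) (v = sqrt(0 - 337) = sqrt(-337) = I*sqrt(337) ≈ 18.358*I)
s(E, U) = (307 + E)/(784 + U) (s(E, U) = (E + 307)/(U + 28**2) = (307 + E)/(U + 784) = (307 + E)/(784 + U))
1/(-812115 + s(v, -760)) = 1/(-812115 + (307 + I*sqrt(337))/(784 - 760)) = 1/(-812115 + (307 + I*sqrt(337))/24) = 1/(-812115 + (307/24 + I*sqrt(337)/24)) = 1/(-19490453/24 + I*sqrt(337)/24)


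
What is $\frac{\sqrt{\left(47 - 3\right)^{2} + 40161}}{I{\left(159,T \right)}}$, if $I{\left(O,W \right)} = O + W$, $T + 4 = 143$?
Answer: $\frac{\sqrt{42097}}{298} \approx 0.68851$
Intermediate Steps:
$T = 139$ ($T = -4 + 143 = 139$)
$\frac{\sqrt{\left(47 - 3\right)^{2} + 40161}}{I{\left(159,T \right)}} = \frac{\sqrt{\left(47 - 3\right)^{2} + 40161}}{159 + 139} = \frac{\sqrt{44^{2} + 40161}}{298} = \sqrt{1936 + 40161} \cdot \frac{1}{298} = \sqrt{42097} \cdot \frac{1}{298} = \frac{\sqrt{42097}}{298}$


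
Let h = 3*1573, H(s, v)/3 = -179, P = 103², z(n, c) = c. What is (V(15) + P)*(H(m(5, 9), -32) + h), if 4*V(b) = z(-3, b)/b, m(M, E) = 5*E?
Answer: 88735767/2 ≈ 4.4368e+7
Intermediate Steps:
P = 10609
H(s, v) = -537 (H(s, v) = 3*(-179) = -537)
h = 4719
V(b) = ¼ (V(b) = (b/b)/4 = (¼)*1 = ¼)
(V(15) + P)*(H(m(5, 9), -32) + h) = (¼ + 10609)*(-537 + 4719) = (42437/4)*4182 = 88735767/2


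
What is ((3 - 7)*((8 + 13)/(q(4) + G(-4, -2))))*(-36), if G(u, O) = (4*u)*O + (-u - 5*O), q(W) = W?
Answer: 1512/25 ≈ 60.480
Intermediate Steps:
G(u, O) = -u - 5*O + 4*O*u (G(u, O) = 4*O*u + (-u - 5*O) = -u - 5*O + 4*O*u)
((3 - 7)*((8 + 13)/(q(4) + G(-4, -2))))*(-36) = ((3 - 7)*((8 + 13)/(4 + (-1*(-4) - 5*(-2) + 4*(-2)*(-4)))))*(-36) = -84/(4 + (4 + 10 + 32))*(-36) = -84/(4 + 46)*(-36) = -84/50*(-36) = -4*21/50*(-36) = -42/25*(-36) = 1512/25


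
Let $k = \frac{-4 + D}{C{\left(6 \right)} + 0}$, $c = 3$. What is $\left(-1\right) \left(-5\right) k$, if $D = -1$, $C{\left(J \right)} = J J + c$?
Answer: $- \frac{25}{39} \approx -0.64103$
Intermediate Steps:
$C{\left(J \right)} = 3 + J^{2}$ ($C{\left(J \right)} = J J + 3 = J^{2} + 3 = 3 + J^{2}$)
$k = - \frac{5}{39}$ ($k = \frac{-4 - 1}{\left(3 + 6^{2}\right) + 0} = - \frac{5}{\left(3 + 36\right) + 0} = - \frac{5}{39 + 0} = - \frac{5}{39} \approx -0.12821$)
$\left(-1\right) \left(-5\right) k = \left(-1\right) \left(-5\right) \left(- \frac{5}{39}\right) = 5 \left(- \frac{5}{39}\right) = - \frac{25}{39}$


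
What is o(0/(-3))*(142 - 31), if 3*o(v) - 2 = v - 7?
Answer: -185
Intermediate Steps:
o(v) = -5/3 + v/3 (o(v) = ⅔ + (v - 7)/3 = ⅔ + (-7 + v)/3 = ⅔ + (-7/3 + v/3) = -5/3 + v/3)
o(0/(-3))*(142 - 31) = (-5/3 + (0/(-3))/3)*(142 - 31) = (-5/3 + (0*(-⅓))/3)*111 = (-5/3 + (⅓)*0)*111 = (-5/3 + 0)*111 = -5/3*111 = -185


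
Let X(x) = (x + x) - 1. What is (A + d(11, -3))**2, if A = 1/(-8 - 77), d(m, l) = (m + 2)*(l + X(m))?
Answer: 395572321/7225 ≈ 54751.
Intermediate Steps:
X(x) = -1 + 2*x (X(x) = 2*x - 1 = -1 + 2*x)
d(m, l) = (2 + m)*(-1 + l + 2*m) (d(m, l) = (m + 2)*(l + (-1 + 2*m)) = (2 + m)*(-1 + l + 2*m))
A = -1/85 (A = 1/(-85) = -1/85 ≈ -0.011765)
(A + d(11, -3))**2 = (-1/85 + (-2 + 2*(-3) + 2*11**2 + 3*11 - 3*11))**2 = (-1/85 + (-2 - 6 + 2*121 + 33 - 33))**2 = (-1/85 + (-2 - 6 + 242 + 33 - 33))**2 = (-1/85 + 234)**2 = (19889/85)**2 = 395572321/7225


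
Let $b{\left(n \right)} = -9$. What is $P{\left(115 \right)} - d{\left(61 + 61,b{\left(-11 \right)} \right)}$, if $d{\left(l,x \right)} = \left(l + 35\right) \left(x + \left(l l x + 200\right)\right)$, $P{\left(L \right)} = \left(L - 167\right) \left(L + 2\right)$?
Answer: $20995021$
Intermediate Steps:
$P{\left(L \right)} = \left(-167 + L\right) \left(2 + L\right)$
$d{\left(l,x \right)} = \left(35 + l\right) \left(200 + x + x l^{2}\right)$ ($d{\left(l,x \right)} = \left(35 + l\right) \left(x + \left(l^{2} x + 200\right)\right) = \left(35 + l\right) \left(x + \left(x l^{2} + 200\right)\right) = \left(35 + l\right) \left(x + \left(200 + x l^{2}\right)\right) = \left(35 + l\right) \left(200 + x + x l^{2}\right)$)
$P{\left(115 \right)} - d{\left(61 + 61,b{\left(-11 \right)} \right)} = \left(-334 + 115^{2} - 18975\right) - \left(7000 + 35 \left(-9\right) + 200 \left(61 + 61\right) + \left(61 + 61\right) \left(-9\right) - 9 \left(61 + 61\right)^{3} + 35 \left(-9\right) \left(61 + 61\right)^{2}\right) = \left(-334 + 13225 - 18975\right) - \left(7000 - 315 + 200 \cdot 122 + 122 \left(-9\right) - 9 \cdot 122^{3} + 35 \left(-9\right) 122^{2}\right) = -6084 - \left(7000 - 315 + 24400 - 1098 - 16342632 + 35 \left(-9\right) 14884\right) = -6084 - \left(7000 - 315 + 24400 - 1098 - 16342632 - 4688460\right) = -6084 - -21001105 = -6084 + 21001105 = 20995021$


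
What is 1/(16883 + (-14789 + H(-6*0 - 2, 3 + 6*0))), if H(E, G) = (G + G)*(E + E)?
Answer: 1/2070 ≈ 0.00048309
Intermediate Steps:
H(E, G) = 4*E*G (H(E, G) = (2*G)*(2*E) = 4*E*G)
1/(16883 + (-14789 + H(-6*0 - 2, 3 + 6*0))) = 1/(16883 + (-14789 + 4*(-6*0 - 2)*(3 + 6*0))) = 1/(16883 + (-14789 + 4*(0 - 2)*(3 + 0))) = 1/(16883 + (-14789 + 4*(-2)*3)) = 1/(16883 + (-14789 - 24)) = 1/(16883 - 14813) = 1/2070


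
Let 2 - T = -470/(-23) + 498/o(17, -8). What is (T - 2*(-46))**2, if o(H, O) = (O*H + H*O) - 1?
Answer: 24897684100/4380649 ≈ 5683.6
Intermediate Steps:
o(H, O) = -1 + 2*H*O (o(H, O) = (H*O + H*O) - 1 = 2*H*O - 1 = -1 + 2*H*O)
T = -34766/2093 (T = 2 - (-470/(-23) + 498/(-1 + 2*17*(-8))) = 2 - (-470*(-1/23) + 498/(-1 - 272)) = 2 - (470/23 + 498/(-273)) = 2 - (470/23 + 498*(-1/273)) = 2 - (470/23 - 166/91) = 2 - 1*38952/2093 = 2 - 38952/2093 = -34766/2093 ≈ -16.611)
(T - 2*(-46))**2 = (-34766/2093 - 2*(-46))**2 = (-34766/2093 + 92)**2 = (157790/2093)**2 = 24897684100/4380649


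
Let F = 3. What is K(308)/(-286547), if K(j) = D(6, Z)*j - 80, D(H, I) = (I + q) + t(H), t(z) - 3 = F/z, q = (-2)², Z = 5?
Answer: -3770/286547 ≈ -0.013157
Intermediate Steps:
q = 4
t(z) = 3 + 3/z
D(H, I) = 7 + I + 3/H (D(H, I) = (I + 4) + (3 + 3/H) = (4 + I) + (3 + 3/H) = 7 + I + 3/H)
K(j) = -80 + 25*j/2 (K(j) = (7 + 5 + 3/6)*j - 80 = (7 + 5 + 3*(⅙))*j - 80 = (7 + 5 + ½)*j - 80 = 25*j/2 - 80 = -80 + 25*j/2)
K(308)/(-286547) = (-80 + (25/2)*308)/(-286547) = (-80 + 3850)*(-1/286547) = 3770*(-1/286547) = -3770/286547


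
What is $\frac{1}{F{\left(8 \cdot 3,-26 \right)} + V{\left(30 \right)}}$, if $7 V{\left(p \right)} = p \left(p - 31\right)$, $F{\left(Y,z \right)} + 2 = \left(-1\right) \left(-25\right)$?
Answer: $\frac{7}{131} \approx 0.053435$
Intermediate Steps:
$F{\left(Y,z \right)} = 23$ ($F{\left(Y,z \right)} = -2 - -25 = -2 + 25 = 23$)
$V{\left(p \right)} = \frac{p \left(-31 + p\right)}{7}$ ($V{\left(p \right)} = \frac{p \left(p - 31\right)}{7} = \frac{p \left(-31 + p\right)}{7}$)
$\frac{1}{F{\left(8 \cdot 3,-26 \right)} + V{\left(30 \right)}} = \frac{1}{23 + \frac{1}{7} \cdot 30 \left(-31 + 30\right)} = \frac{1}{23 + \frac{1}{7} \cdot 30 \left(-1\right)} = \frac{1}{23 - \frac{30}{7}} = \frac{1}{\frac{131}{7}} = \frac{7}{131}$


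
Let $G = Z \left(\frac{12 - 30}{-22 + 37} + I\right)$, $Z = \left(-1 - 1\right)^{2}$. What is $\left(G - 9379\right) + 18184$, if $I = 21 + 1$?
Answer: $\frac{44441}{5} \approx 8888.2$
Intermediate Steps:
$I = 22$
$Z = 4$ ($Z = \left(-2\right)^{2} = 4$)
$G = \frac{416}{5}$ ($G = 4 \left(\frac{12 - 30}{-22 + 37} + 22\right) = 4 \left(- \frac{18}{15} + 22\right) = 4 \left(\left(-18\right) \frac{1}{15} + 22\right) = 4 \left(- \frac{6}{5} + 22\right) = 4 \cdot \frac{104}{5} = \frac{416}{5} \approx 83.2$)
$\left(G - 9379\right) + 18184 = \left(\frac{416}{5} - 9379\right) + 18184 = - \frac{46479}{5} + 18184 = \frac{44441}{5}$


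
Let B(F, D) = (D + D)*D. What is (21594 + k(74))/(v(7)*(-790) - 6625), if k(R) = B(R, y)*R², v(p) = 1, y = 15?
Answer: -2485794/7415 ≈ -335.24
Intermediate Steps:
B(F, D) = 2*D² (B(F, D) = (2*D)*D = 2*D²)
k(R) = 450*R² (k(R) = (2*15²)*R² = (2*225)*R² = 450*R²)
(21594 + k(74))/(v(7)*(-790) - 6625) = (21594 + 450*74²)/(1*(-790) - 6625) = (21594 + 450*5476)/(-790 - 6625) = (21594 + 2464200)/(-7415) = 2485794*(-1/7415) = -2485794/7415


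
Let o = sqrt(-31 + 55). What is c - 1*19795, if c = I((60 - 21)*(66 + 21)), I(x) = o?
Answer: -19795 + 2*sqrt(6) ≈ -19790.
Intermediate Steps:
o = 2*sqrt(6) (o = sqrt(24) = 2*sqrt(6) ≈ 4.8990)
I(x) = 2*sqrt(6)
c = 2*sqrt(6) ≈ 4.8990
c - 1*19795 = 2*sqrt(6) - 1*19795 = 2*sqrt(6) - 19795 = -19795 + 2*sqrt(6)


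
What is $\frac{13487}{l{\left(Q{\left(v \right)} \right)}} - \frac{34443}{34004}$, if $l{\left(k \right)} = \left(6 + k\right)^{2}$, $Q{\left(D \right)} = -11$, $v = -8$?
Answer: $\frac{457750873}{850100} \approx 538.47$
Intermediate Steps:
$\frac{13487}{l{\left(Q{\left(v \right)} \right)}} - \frac{34443}{34004} = \frac{13487}{\left(6 - 11\right)^{2}} - \frac{34443}{34004} = \frac{13487}{\left(-5\right)^{2}} - \frac{34443}{34004} = \frac{13487}{25} - \frac{34443}{34004} = \frac{457750873}{850100}$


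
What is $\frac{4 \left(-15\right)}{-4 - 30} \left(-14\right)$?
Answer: $- \frac{420}{17} \approx -24.706$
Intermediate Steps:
$\frac{4 \left(-15\right)}{-4 - 30} \left(-14\right) = \frac{1}{-34} \left(-60\right) \left(-14\right) = \left(- \frac{1}{34}\right) \left(-60\right) \left(-14\right) = \frac{30}{17} \left(-14\right) = - \frac{420}{17}$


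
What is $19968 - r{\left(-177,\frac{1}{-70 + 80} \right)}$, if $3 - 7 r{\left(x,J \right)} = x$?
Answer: $\frac{139596}{7} \approx 19942.0$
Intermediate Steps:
$r{\left(x,J \right)} = \frac{3}{7} - \frac{x}{7}$
$19968 - r{\left(-177,\frac{1}{-70 + 80} \right)} = 19968 - \left(\frac{3}{7} - - \frac{177}{7}\right) = 19968 - \left(\frac{3}{7} + \frac{177}{7}\right) = 19968 - \frac{180}{7} = \frac{139596}{7}$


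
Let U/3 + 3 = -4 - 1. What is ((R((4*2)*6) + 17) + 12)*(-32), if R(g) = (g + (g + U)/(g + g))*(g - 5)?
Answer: -67320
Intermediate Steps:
U = -24 (U = -9 + 3*(-4 - 1) = -9 + 3*(-5) = -9 - 15 = -24)
R(g) = (-5 + g)*(g + (-24 + g)/(2*g)) (R(g) = (g + (g - 24)/(g + g))*(g - 5) = (g + (-24 + g)/((2*g)))*(-5 + g) = (g + (-24 + g)*(1/(2*g)))*(-5 + g) = (g + (-24 + g)/(2*g))*(-5 + g) = (-5 + g)*(g + (-24 + g)/(2*g)))
((R((4*2)*6) + 17) + 12)*(-32) = (((-29/2 + ((4*2)*6)² + 60/(((4*2)*6)) - 9*4*2*6/2) + 17) + 12)*(-32) = (((-29/2 + (8*6)² + 60/((8*6)) - 36*6) + 17) + 12)*(-32) = (((-29/2 + 48² + 60/48 - 9/2*48) + 17) + 12)*(-32) = (((-29/2 + 2304 + 60*(1/48) - 216) + 17) + 12)*(-32) = (((-29/2 + 2304 + 5/4 - 216) + 17) + 12)*(-32) = ((8299/4 + 17) + 12)*(-32) = (8367/4 + 12)*(-32) = (8415/4)*(-32) = -67320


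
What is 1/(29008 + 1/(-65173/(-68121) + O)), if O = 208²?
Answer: 2947252117/85493889478057 ≈ 3.4473e-5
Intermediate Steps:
O = 43264
1/(29008 + 1/(-65173/(-68121) + O)) = 1/(29008 + 1/(-65173/(-68121) + 43264)) = 1/(29008 + 1/(-65173*(-1/68121) + 43264)) = 1/(29008 + 1/(65173/68121 + 43264)) = 1/(29008 + 1/(2947252117/68121)) = 1/(29008 + 68121/2947252117) = 1/(85493889478057/2947252117) = 2947252117/85493889478057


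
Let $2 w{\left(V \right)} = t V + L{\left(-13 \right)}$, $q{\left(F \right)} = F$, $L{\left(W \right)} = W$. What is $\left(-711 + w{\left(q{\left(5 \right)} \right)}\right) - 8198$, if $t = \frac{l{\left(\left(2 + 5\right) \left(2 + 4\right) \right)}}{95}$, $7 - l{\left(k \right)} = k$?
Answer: $- \frac{169412}{19} \approx -8916.4$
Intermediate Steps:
$l{\left(k \right)} = 7 - k$
$t = - \frac{7}{19}$ ($t = \frac{7 - \left(2 + 5\right) \left(2 + 4\right)}{95} = \left(7 - 7 \cdot 6\right) \frac{1}{95} = \left(7 - 42\right) \frac{1}{95} = \left(-35\right) \frac{1}{95} = - \frac{7}{19} \approx -0.36842$)
$w{\left(V \right)} = - \frac{13}{2} - \frac{7 V}{38}$ ($w{\left(V \right)} = \frac{- \frac{7 V}{19} - 13}{2} = \frac{-13 - \frac{7 V}{19}}{2} = - \frac{13}{2} - \frac{7 V}{38}$)
$\left(-711 + w{\left(q{\left(5 \right)} \right)}\right) - 8198 = \left(-711 - \frac{141}{19}\right) - 8198 = - \frac{13650}{19} - 8198 = - \frac{169412}{19}$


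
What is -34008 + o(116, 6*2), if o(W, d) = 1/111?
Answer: -3774887/111 ≈ -34008.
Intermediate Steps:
o(W, d) = 1/111
-34008 + o(116, 6*2) = -34008 + 1/111 = -3774887/111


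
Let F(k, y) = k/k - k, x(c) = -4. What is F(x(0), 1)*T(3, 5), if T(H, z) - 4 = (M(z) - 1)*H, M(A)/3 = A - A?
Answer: 5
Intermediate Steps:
M(A) = 0 (M(A) = 3*(A - A) = 3*0 = 0)
T(H, z) = 4 - H (T(H, z) = 4 + (0 - 1)*H = 4 - H)
F(k, y) = 1 - k
F(x(0), 1)*T(3, 5) = (1 - 1*(-4))*(4 - 1*3) = (1 + 4)*(4 - 3) = 5*1 = 5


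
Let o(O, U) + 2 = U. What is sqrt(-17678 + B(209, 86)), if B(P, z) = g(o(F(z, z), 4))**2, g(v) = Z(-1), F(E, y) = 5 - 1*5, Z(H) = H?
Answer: I*sqrt(17677) ≈ 132.95*I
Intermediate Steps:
F(E, y) = 0 (F(E, y) = 5 - 5 = 0)
o(O, U) = -2 + U
g(v) = -1
B(P, z) = 1 (B(P, z) = (-1)**2 = 1)
sqrt(-17678 + B(209, 86)) = sqrt(-17678 + 1) = sqrt(-17677) = I*sqrt(17677)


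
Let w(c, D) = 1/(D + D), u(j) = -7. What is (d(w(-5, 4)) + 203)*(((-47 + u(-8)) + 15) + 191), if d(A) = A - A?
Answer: 30856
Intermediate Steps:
w(c, D) = 1/(2*D)
d(A) = 0
(d(w(-5, 4)) + 203)*(((-47 + u(-8)) + 15) + 191) = (0 + 203)*(((-47 - 7) + 15) + 191) = 203*((-54 + 15) + 191) = 203*(-39 + 191) = 203*152 = 30856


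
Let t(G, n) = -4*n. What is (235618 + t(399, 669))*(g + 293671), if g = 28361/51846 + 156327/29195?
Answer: 51773953453932621197/756821985 ≈ 6.8410e+10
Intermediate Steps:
g = 8932929037/1513643970 (g = 28361*(1/51846) + 156327*(1/29195) = 28361/51846 + 156327/29195 = 8932929037/1513643970 ≈ 5.9016)
(235618 + t(399, 669))*(g + 293671) = (235618 - 4*669)*(8932929037/1513643970 + 293671) = (235618 - 2676)*(444522271242907/1513643970) = 232942*(444522271242907/1513643970) = 51773953453932621197/756821985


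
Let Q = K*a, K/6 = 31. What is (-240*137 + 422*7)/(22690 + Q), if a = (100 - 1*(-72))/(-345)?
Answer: -1720745/1299343 ≈ -1.3243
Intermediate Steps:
K = 186 (K = 6*31 = 186)
a = -172/345 (a = (100 + 72)*(-1/345) = 172*(-1/345) = -172/345 ≈ -0.49855)
Q = -10664/115 (Q = 186*(-172/345) = -10664/115 ≈ -92.730)
(-240*137 + 422*7)/(22690 + Q) = (-240*137 + 422*7)/(22690 - 10664/115) = (-32880 + 2954)/(2598686/115) = -29926*115/2598686 = -1720745/1299343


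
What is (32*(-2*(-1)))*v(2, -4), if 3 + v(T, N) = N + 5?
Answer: -128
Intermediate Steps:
v(T, N) = 2 + N (v(T, N) = -3 + (N + 5) = -3 + (5 + N) = 2 + N)
(32*(-2*(-1)))*v(2, -4) = (32*(-2*(-1)))*(2 - 4) = (32*2)*(-2) = 64*(-2) = -128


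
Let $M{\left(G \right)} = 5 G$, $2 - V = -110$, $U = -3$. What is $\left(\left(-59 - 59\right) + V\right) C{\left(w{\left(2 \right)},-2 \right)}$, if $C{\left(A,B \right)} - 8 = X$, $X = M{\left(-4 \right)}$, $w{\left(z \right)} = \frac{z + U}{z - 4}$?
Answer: $72$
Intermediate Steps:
$w{\left(z \right)} = \frac{-3 + z}{-4 + z}$ ($w{\left(z \right)} = \frac{z - 3}{z - 4} = \frac{-3 + z}{-4 + z}$)
$V = 112$ ($V = 2 - -110 = 2 + 110 = 112$)
$X = -20$ ($X = 5 \left(-4\right) = -20$)
$C{\left(A,B \right)} = -12$ ($C{\left(A,B \right)} = 8 - 20 = -12$)
$\left(\left(-59 - 59\right) + V\right) C{\left(w{\left(2 \right)},-2 \right)} = \left(\left(-59 - 59\right) + 112\right) \left(-12\right) = \left(-118 + 112\right) \left(-12\right) = \left(-6\right) \left(-12\right) = 72$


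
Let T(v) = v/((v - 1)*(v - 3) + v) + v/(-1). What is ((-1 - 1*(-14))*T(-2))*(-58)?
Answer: -1392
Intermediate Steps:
T(v) = -v + v/(v + (-1 + v)*(-3 + v)) (T(v) = v/((-1 + v)*(-3 + v) + v) + v*(-1) = v/(v + (-1 + v)*(-3 + v)) - v = -v + v/(v + (-1 + v)*(-3 + v)))
((-1 - 1*(-14))*T(-2))*(-58) = ((-1 - 1*(-14))*(-2*(-2 - 1*(-2)² + 3*(-2))/(3 + (-2)² - 3*(-2))))*(-58) = ((-1 + 14)*(-2*(-2 - 1*4 - 6)/(3 + 4 + 6)))*(-58) = (13*(-2*(-2 - 4 - 6)/13))*(-58) = (13*(-2*1/13*(-12)))*(-58) = (13*(24/13))*(-58) = 24*(-58) = -1392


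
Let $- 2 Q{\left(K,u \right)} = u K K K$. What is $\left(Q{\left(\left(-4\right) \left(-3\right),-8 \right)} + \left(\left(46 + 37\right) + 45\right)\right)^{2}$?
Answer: $49561600$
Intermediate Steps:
$Q{\left(K,u \right)} = - \frac{u K^{3}}{2}$ ($Q{\left(K,u \right)} = - \frac{u K K K}{2} = - \frac{u K^{2} K}{2} = - \frac{u K^{3}}{2}$)
$\left(Q{\left(\left(-4\right) \left(-3\right),-8 \right)} + \left(\left(46 + 37\right) + 45\right)\right)^{2} = \left(\left(- \frac{1}{2}\right) \left(-8\right) \left(\left(-4\right) \left(-3\right)\right)^{3} + \left(\left(46 + 37\right) + 45\right)\right)^{2} = \left(\left(- \frac{1}{2}\right) \left(-8\right) 12^{3} + \left(83 + 45\right)\right)^{2} = \left(\left(- \frac{1}{2}\right) \left(-8\right) 1728 + 128\right)^{2} = \left(6912 + 128\right)^{2} = 7040^{2} = 49561600$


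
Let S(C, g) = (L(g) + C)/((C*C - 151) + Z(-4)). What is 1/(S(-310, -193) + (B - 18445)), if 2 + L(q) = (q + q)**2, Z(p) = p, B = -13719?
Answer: -95945/3085826296 ≈ -3.1092e-5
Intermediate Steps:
L(q) = -2 + 4*q**2 (L(q) = -2 + (q + q)**2 = -2 + (2*q)**2 = -2 + 4*q**2)
S(C, g) = (-2 + C + 4*g**2)/(-155 + C**2) (S(C, g) = ((-2 + 4*g**2) + C)/((C*C - 151) - 4) = (-2 + C + 4*g**2)/((C**2 - 151) - 4) = (-2 + C + 4*g**2)/((-151 + C**2) - 4) = (-2 + C + 4*g**2)/(-155 + C**2))
1/(S(-310, -193) + (B - 18445)) = 1/((-2 - 310 + 4*(-193)**2)/(-155 + (-310)**2) + (-13719 - 18445)) = 1/((-2 - 310 + 4*37249)/(-155 + 96100) - 32164) = 1/((-2 - 310 + 148996)/95945 - 32164) = 1/((1/95945)*148684 - 32164) = 1/(148684/95945 - 32164) = 1/(-3085826296/95945) = -95945/3085826296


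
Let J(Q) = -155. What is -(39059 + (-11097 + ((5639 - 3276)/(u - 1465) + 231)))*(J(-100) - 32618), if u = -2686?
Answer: 3835318660940/4151 ≈ 9.2395e+8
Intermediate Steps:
-(39059 + (-11097 + ((5639 - 3276)/(u - 1465) + 231)))*(J(-100) - 32618) = -(39059 + (-11097 + ((5639 - 3276)/(-2686 - 1465) + 231)))*(-155 - 32618) = -(39059 + (-11097 + (2363/(-4151) + 231)))*(-32773) = -(39059 + (-11097 + (2363*(-1/4151) + 231)))*(-32773) = -(39059 + (-11097 + (-2363/4151 + 231)))*(-32773) = -(39059 + (-11097 + 956518/4151))*(-32773) = -(39059 - 45107129/4151)*(-32773) = -117026780*(-32773)/4151 = -1*(-3835318660940/4151) = 3835318660940/4151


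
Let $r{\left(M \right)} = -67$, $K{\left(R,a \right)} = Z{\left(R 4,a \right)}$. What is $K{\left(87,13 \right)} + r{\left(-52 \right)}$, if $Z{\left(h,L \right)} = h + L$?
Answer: $294$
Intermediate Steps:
$Z{\left(h,L \right)} = L + h$
$K{\left(R,a \right)} = a + 4 R$ ($K{\left(R,a \right)} = a + R 4 = a + 4 R$)
$K{\left(87,13 \right)} + r{\left(-52 \right)} = \left(13 + 4 \cdot 87\right) - 67 = \left(13 + 348\right) - 67 = 361 - 67 = 294$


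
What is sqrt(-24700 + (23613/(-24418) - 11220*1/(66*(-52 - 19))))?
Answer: 9*I*sqrt(916481522462194)/1733678 ≈ 157.16*I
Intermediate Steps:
sqrt(-24700 + (23613/(-24418) - 11220*1/(66*(-52 - 19)))) = sqrt(-24700 + (23613*(-1/24418) - 11220/(66*(-71)))) = sqrt(-24700 + (-23613/24418 - 11220/(-4686))) = sqrt(-24700 + (-23613/24418 - 11220*(-1/4686))) = sqrt(-24700 + (-23613/24418 + 170/71)) = sqrt(-24700 + 2474537/1733678) = sqrt(-42819372063/1733678) = 9*I*sqrt(916481522462194)/1733678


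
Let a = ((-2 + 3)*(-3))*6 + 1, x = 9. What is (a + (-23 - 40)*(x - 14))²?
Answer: 88804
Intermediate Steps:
a = -17 (a = (1*(-3))*6 + 1 = -3*6 + 1 = -18 + 1 = -17)
(a + (-23 - 40)*(x - 14))² = (-17 + (-23 - 40)*(9 - 14))² = (-17 - 63*(-5))² = (-17 + 315)² = 298² = 88804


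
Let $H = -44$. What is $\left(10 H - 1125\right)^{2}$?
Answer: $2449225$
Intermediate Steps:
$\left(10 H - 1125\right)^{2} = \left(10 \left(-44\right) - 1125\right)^{2} = \left(-440 - 1125\right)^{2} = \left(-1565\right)^{2} = 2449225$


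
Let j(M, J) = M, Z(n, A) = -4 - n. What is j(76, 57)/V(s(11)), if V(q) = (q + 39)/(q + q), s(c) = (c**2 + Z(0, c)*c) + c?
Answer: 13376/127 ≈ 105.32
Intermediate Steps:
s(c) = c**2 - 3*c (s(c) = (c**2 + (-4 - 1*0)*c) + c = (c**2 + (-4 + 0)*c) + c = (c**2 - 4*c) + c = c**2 - 3*c)
V(q) = (39 + q)/(2*q) (V(q) = (39 + q)/((2*q)) = (39 + q)*(1/(2*q)) = (39 + q)/(2*q))
j(76, 57)/V(s(11)) = 76/(((39 + 11*(-3 + 11))/(2*((11*(-3 + 11)))))) = 76/(((39 + 11*8)/(2*((11*8))))) = 76/(((1/2)*(39 + 88)/88)) = 76/(((1/2)*(1/88)*127)) = 76/(127/176) = 76*(176/127) = 13376/127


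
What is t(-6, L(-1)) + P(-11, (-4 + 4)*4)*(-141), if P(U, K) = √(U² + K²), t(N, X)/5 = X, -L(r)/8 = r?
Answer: -1511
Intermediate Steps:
L(r) = -8*r
t(N, X) = 5*X
P(U, K) = √(K² + U²)
t(-6, L(-1)) + P(-11, (-4 + 4)*4)*(-141) = 5*(-8*(-1)) + √(((-4 + 4)*4)² + (-11)²)*(-141) = 5*8 + √((0*4)² + 121)*(-141) = 40 + √(0² + 121)*(-141) = 40 + √(0 + 121)*(-141) = 40 + √121*(-141) = 40 + 11*(-141) = 40 - 1551 = -1511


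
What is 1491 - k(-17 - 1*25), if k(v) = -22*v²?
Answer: 40299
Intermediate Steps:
1491 - k(-17 - 1*25) = 1491 - (-22)*(-17 - 1*25)² = 1491 - (-22)*(-17 - 25)² = 1491 - (-22)*(-42)² = 1491 - (-22)*1764 = 1491 - 1*(-38808) = 1491 + 38808 = 40299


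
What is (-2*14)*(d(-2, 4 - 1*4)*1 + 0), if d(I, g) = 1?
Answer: -28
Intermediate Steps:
(-2*14)*(d(-2, 4 - 1*4)*1 + 0) = (-2*14)*(1*1 + 0) = -28*(1 + 0) = -28*1 = -28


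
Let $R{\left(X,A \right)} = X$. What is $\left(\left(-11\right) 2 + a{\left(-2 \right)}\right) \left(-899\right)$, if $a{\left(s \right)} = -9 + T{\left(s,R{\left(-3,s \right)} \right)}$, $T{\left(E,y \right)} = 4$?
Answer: $24273$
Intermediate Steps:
$a{\left(s \right)} = -5$ ($a{\left(s \right)} = -9 + 4 = -5$)
$\left(\left(-11\right) 2 + a{\left(-2 \right)}\right) \left(-899\right) = \left(\left(-11\right) 2 - 5\right) \left(-899\right) = \left(-22 - 5\right) \left(-899\right) = \left(-27\right) \left(-899\right) = 24273$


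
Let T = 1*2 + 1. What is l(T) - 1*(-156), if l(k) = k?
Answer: 159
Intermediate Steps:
T = 3 (T = 2 + 1 = 3)
l(T) - 1*(-156) = 3 - 1*(-156) = 3 + 156 = 159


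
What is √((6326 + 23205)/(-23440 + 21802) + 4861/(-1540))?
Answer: I*√19104820735/30030 ≈ 4.6027*I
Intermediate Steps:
√((6326 + 23205)/(-23440 + 21802) + 4861/(-1540)) = √(29531/(-1638) + 4861*(-1/1540)) = √(29531*(-1/1638) - 4861/1540) = √(-29531/1638 - 4861/1540) = √(-3817147/180180) = I*√19104820735/30030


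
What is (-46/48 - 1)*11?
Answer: -517/24 ≈ -21.542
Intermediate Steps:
(-46/48 - 1)*11 = (-46*1/48 - 1)*11 = (-23/24 - 1)*11 = -47/24*11 = -517/24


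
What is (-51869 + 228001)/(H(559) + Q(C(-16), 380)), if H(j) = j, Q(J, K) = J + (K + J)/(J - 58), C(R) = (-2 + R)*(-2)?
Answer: 1937452/6337 ≈ 305.74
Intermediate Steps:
C(R) = 4 - 2*R
Q(J, K) = J + (J + K)/(-58 + J)
(-51869 + 228001)/(H(559) + Q(C(-16), 380)) = (-51869 + 228001)/(559 + (380 + (4 - 2*(-16))**2 - 57*(4 - 2*(-16)))/(-58 + (4 - 2*(-16)))) = 176132/(559 + (380 + (4 + 32)**2 - 57*(4 + 32))/(-58 + (4 + 32))) = 176132/(559 + (380 + 36**2 - 57*36)/(-58 + 36)) = 176132/(559 + (380 + 1296 - 2052)/(-22)) = 176132/(559 - 1/22*(-376)) = 176132/(559 + 188/11) = 176132/(6337/11) = 176132*(11/6337) = 1937452/6337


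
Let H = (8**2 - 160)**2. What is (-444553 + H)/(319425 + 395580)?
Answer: -435337/715005 ≈ -0.60886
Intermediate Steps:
H = 9216 (H = (64 - 160)**2 = (-96)**2 = 9216)
(-444553 + H)/(319425 + 395580) = (-444553 + 9216)/(319425 + 395580) = -435337/715005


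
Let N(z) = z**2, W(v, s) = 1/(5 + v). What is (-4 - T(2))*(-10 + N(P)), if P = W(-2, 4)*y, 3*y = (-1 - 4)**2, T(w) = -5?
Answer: -185/81 ≈ -2.2840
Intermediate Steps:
y = 25/3 (y = (-1 - 4)**2/3 = (1/3)*(-5)**2 = (1/3)*25 = 25/3 ≈ 8.3333)
P = 25/9 (P = (25/3)/(5 - 2) = (25/3)/3 = (1/3)*(25/3) = 25/9 ≈ 2.7778)
(-4 - T(2))*(-10 + N(P)) = (-4 - 1*(-5))*(-10 + (25/9)**2) = (-4 + 5)*(-10 + 625/81) = 1*(-185/81) = -185/81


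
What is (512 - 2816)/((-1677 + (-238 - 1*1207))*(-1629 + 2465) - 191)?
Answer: 768/870061 ≈ 0.00088270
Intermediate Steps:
(512 - 2816)/((-1677 + (-238 - 1*1207))*(-1629 + 2465) - 191) = -2304/((-1677 + (-238 - 1207))*836 - 191) = -2304/((-1677 - 1445)*836 - 191) = -2304/(-3122*836 - 191) = -2304/(-2609992 - 191) = -2304/(-2610183) = -2304*(-1/2610183) = 768/870061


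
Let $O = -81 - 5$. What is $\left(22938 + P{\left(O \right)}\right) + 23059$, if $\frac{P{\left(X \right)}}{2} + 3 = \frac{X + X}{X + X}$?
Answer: $45993$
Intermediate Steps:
$O = -86$
$P{\left(X \right)} = -4$ ($P{\left(X \right)} = -6 + 2 \frac{X + X}{X + X} = -6 + 2 \frac{2 X}{2 X} = -6 + 2 \cdot 2 X \frac{1}{2 X} = -6 + 2 \cdot 1 = -6 + 2 = -4$)
$\left(22938 + P{\left(O \right)}\right) + 23059 = \left(22938 - 4\right) + 23059 = 22934 + 23059 = 45993$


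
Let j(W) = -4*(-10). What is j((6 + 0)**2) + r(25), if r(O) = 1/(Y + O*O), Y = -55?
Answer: 22801/570 ≈ 40.002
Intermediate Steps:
j(W) = 40
r(O) = 1/(-55 + O**2) (r(O) = 1/(-55 + O*O) = 1/(-55 + O**2))
j((6 + 0)**2) + r(25) = 40 + 1/(-55 + 25**2) = 40 + 1/(-55 + 625) = 40 + 1/570 = 22801/570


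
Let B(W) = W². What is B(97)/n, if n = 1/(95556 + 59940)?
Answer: 1463061864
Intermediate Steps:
n = 1/155496 ≈ 6.4310e-6
B(97)/n = 97²/(1/155496) = 9409*155496 = 1463061864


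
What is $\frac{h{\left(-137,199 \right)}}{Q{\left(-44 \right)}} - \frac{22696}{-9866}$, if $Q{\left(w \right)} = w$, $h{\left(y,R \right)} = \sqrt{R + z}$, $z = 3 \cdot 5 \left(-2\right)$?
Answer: $\frac{435183}{217052} \approx 2.005$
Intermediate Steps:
$z = -30$ ($z = 15 \left(-2\right) = -30$)
$h{\left(y,R \right)} = \sqrt{-30 + R}$ ($h{\left(y,R \right)} = \sqrt{R - 30} = \sqrt{-30 + R}$)
$\frac{h{\left(-137,199 \right)}}{Q{\left(-44 \right)}} - \frac{22696}{-9866} = \frac{\sqrt{-30 + 199}}{-44} - \frac{22696}{-9866} = \sqrt{169} \left(- \frac{1}{44}\right) - - \frac{11348}{4933} = 13 \left(- \frac{1}{44}\right) + \frac{11348}{4933} = - \frac{13}{44} + \frac{11348}{4933} = \frac{435183}{217052}$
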